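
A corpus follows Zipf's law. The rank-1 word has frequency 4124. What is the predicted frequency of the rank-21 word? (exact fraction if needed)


Zipf's law: freq(rank) = f1 / rank
f1 = 4124, rank = 21
freq = 4124 / 21
GCD(4124, 21) = 1
Simplified: 4124/21

4124/21


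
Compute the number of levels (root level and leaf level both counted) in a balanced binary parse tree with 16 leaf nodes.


In a balanced binary tree with n leaves the deepest leaf is ceil(log2(n)) edges below the root,
so counting node levels inclusive of root and leaves gives ceil(log2(n)) + 1 levels.
log2(16) = 4.0000
ceil(4.0000) = 4
levels = 4 + 1 = 5

5


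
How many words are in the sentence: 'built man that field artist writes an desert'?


Counting words by splitting on spaces:
  Word 1: 'built'
  Word 2: 'man'
  Word 3: 'that'
  Word 4: 'field'
  Word 5: 'artist'
  Word 6: 'writes'
  Word 7: 'an'
  Word 8: 'desert'
Total words: 8

8


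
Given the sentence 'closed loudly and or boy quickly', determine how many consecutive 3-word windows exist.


Word trigrams from [6] words:
  Trigram 1: (closed loudly and)
  Trigram 2: (loudly and or)
  Trigram 3: (and or boy)
  Trigram 4: (or boy quickly)
Total word trigrams: 6 - 2 = 4

4


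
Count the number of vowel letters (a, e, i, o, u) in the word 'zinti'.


Scanning each character of 'zinti':
  Position 1: 'z' -> consonant (running count: 0)
  Position 2: 'i' -> vowel (running count: 1)
  Position 3: 'n' -> consonant (running count: 1)
  Position 4: 't' -> consonant (running count: 1)
  Position 5: 'i' -> vowel (running count: 2)
Total vowels: 2

2


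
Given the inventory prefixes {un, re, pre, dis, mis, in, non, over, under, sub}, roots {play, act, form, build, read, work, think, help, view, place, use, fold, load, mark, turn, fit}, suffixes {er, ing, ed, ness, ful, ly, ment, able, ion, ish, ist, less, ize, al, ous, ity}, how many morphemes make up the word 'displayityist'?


Segmenting 'displayityist' against the inventory:
  'dis' -> prefix (morpheme 1)
  'play' -> root (morpheme 2)
  'ity' -> suffix (morpheme 3)
  'ist' -> suffix (morpheme 4)
Total morphemes: 4

4


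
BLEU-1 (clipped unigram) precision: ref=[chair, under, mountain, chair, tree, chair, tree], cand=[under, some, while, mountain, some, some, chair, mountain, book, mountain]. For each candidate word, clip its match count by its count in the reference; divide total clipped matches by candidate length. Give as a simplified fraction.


Reference word counts: {'chair': 3, 'mountain': 1, 'tree': 2, 'under': 1}
Checking each candidate word (with clipping):
  'under' -> in reference (ref count 1, used 1/1) -> match (matches: 1)
  'some' -> not in reference -> no match (matches: 1)
  'while' -> not in reference -> no match (matches: 1)
  'mountain' -> in reference (ref count 1, used 1/1) -> match (matches: 2)
  'some' -> not in reference -> no match (matches: 2)
  'some' -> not in reference -> no match (matches: 2)
  'chair' -> in reference (ref count 3, used 1/3) -> match (matches: 3)
  'mountain' -> ref count 1 already used up (1/1) -> clipped, no match (matches: 3)
  'book' -> not in reference -> no match (matches: 3)
  'mountain' -> ref count 1 already used up (1/1) -> clipped, no match (matches: 3)
Clipped matches: 3, Candidate length: 10
Precision = 3/10

3/10


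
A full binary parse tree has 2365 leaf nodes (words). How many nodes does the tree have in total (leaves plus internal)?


Leaf nodes (terminals): 2365
Internal nodes = n - 1 = 2365 - 1 = 2364
Total = leaves + internal = 2365 + 2364 = 4729

4729


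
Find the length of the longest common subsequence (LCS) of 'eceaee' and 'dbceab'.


DP table for LCS of 'eceaee' and 'dbceab':
       d  b  c  e  a  b
    0  0  0  0  0  0  0
  e 0  0  0  0  1  1  1
  c 0  0  0  1  1  1  1
  e 0  0  0  1  2  2  2
  a 0  0  0  1  2  3  3
  e 0  0  0  1  2  3  3
  e 0  0  0  1  2  3  3
LCS: 'cea'
LCS length = 3

3


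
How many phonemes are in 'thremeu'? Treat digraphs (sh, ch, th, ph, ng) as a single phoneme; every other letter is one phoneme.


Parsing 'thremeu' greedily, digraphs first:
  'th' -> digraph (1 consonant phoneme) (phonemes so far: 1)
  'r' -> consonant phoneme (phonemes so far: 2)
  'e' -> vowel phoneme (phonemes so far: 3)
  'm' -> consonant phoneme (phonemes so far: 4)
  'e' -> vowel phoneme (phonemes so far: 5)
  'u' -> vowel phoneme (phonemes so far: 6)
Total phonemes: 6

6


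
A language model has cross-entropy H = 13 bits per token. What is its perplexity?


Perplexity formula: PP = 2^H
H = 13
PP = 2^13
PP = 2^13 = 8192

8192


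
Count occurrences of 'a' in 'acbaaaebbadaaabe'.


Scanning 'acbaaaebbadaaabe' for 'a':
  Position 0: 'a' -> MATCH (count: 1)
  Position 3: 'a' -> MATCH (count: 2)
  Position 4: 'a' -> MATCH (count: 3)
  Position 5: 'a' -> MATCH (count: 4)
  Position 9: 'a' -> MATCH (count: 5)
  Position 11: 'a' -> MATCH (count: 6)
  Position 12: 'a' -> MATCH (count: 7)
  Position 13: 'a' -> MATCH (count: 8)
Total occurrences of 'a': 8

8


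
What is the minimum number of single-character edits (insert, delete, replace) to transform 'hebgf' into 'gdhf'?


Building DP table for s1='hebgf' (len 5) and s2='gdhf' (len 4):
       g  d  h  f
    0  1  2  3  4
  h 1  1  2  2  3
  e 2  2  2  3  3
  b 3  3  3  3  4
  g 4  3  4  4  4
  f 5  4  4  5  4
Edit distance = dp[5][4] = 4

4


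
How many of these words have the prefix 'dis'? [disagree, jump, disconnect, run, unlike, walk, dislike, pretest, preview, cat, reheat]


Checking each word for prefix 'dis':
  'disagree' -> YES, starts with 'dis' (count: 1)
  'jump' -> no (count: 1)
  'disconnect' -> YES, starts with 'dis' (count: 2)
  'run' -> no (count: 2)
  'unlike' -> no (count: 2)
  'walk' -> no (count: 2)
  'dislike' -> YES, starts with 'dis' (count: 3)
  'pretest' -> no (count: 3)
  'preview' -> no (count: 3)
  'cat' -> no (count: 3)
  'reheat' -> no (count: 3)
Total with prefix 'dis': 3

3


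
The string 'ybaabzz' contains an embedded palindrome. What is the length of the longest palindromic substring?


Scanning 'ybaabzz' for palindromic substrings.
Substring at positions 1-4: 'baab'.
Check: reverse('baab') = 'baab' -> palindrome confirmed.
Neighbouring characters ('y' / 'z') break symmetry, so it cannot extend further.
No longer palindromic substring exists; longest length = 4

4


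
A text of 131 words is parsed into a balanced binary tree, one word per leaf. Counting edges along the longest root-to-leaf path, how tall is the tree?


In a balanced binary tree with n leaves the deepest leaf is ceil(log2(n)) edges below the root.
log2(131) = 7.0334
ceil(7.0334) = 8
height (edges) = 8

8


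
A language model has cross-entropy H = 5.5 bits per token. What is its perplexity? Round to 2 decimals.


Perplexity formula: PP = 2^H
H = 5.5
PP = 2^5.5
Decompose: 2^5.5 = 2^5 * 2^0.5 = 2^5 * sqrt(2)
2^5 = 32, sqrt(2) ~ 1.4142136
PP ~ 32 * 1.4142136 = 45.2548352
Rounded to 2 decimals: 45.25

45.25


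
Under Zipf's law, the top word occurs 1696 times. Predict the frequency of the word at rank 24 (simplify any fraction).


Zipf's law: freq(rank) = f1 / rank
f1 = 1696, rank = 24
freq = 1696 / 24
GCD(1696, 24) = 8
Simplified: 212/3

212/3


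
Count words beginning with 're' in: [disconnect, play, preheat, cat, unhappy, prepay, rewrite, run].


Checking each word for prefix 're':
  'disconnect' -> no (count: 0)
  'play' -> no (count: 0)
  'preheat' -> no (count: 0)
  'cat' -> no (count: 0)
  'unhappy' -> no (count: 0)
  'prepay' -> no (count: 0)
  'rewrite' -> YES, starts with 're' (count: 1)
  'run' -> no (count: 1)
Total with prefix 're': 1

1


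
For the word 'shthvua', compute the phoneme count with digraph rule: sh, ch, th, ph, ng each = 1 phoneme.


Parsing 'shthvua' greedily, digraphs first:
  'sh' -> digraph (1 consonant phoneme) (phonemes so far: 1)
  'th' -> digraph (1 consonant phoneme) (phonemes so far: 2)
  'v' -> consonant phoneme (phonemes so far: 3)
  'u' -> vowel phoneme (phonemes so far: 4)
  'a' -> vowel phoneme (phonemes so far: 5)
Total phonemes: 5

5


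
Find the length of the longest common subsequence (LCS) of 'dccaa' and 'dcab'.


DP table for LCS of 'dccaa' and 'dcab':
       d  c  a  b
    0  0  0  0  0
  d 0  1  1  1  1
  c 0  1  2  2  2
  c 0  1  2  2  2
  a 0  1  2  3  3
  a 0  1  2  3  3
LCS: 'dca'
LCS length = 3

3


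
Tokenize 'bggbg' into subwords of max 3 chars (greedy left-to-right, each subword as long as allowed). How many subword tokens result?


'bggbg' has 5 characters.
Chunking with max size 3:
  Chunk 1: 'bgg' (positions 0-2)
  Chunk 2: 'bg' (positions 3-4)
Total chunks: ceil(5 / 3) = 2

2


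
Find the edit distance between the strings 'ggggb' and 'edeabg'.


Building DP table for s1='ggggb' (len 5) and s2='edeabg' (len 6):
       e  d  e  a  b  g
    0  1  2  3  4  5  6
  g 1  1  2  3  4  5  5
  g 2  2  2  3  4  5  5
  g 3  3  3  3  4  5  5
  g 4  4  4  4  4  5  5
  b 5  5  5  5  5  4  5
Edit distance = dp[5][6] = 5

5


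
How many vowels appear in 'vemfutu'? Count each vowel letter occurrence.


Scanning each character of 'vemfutu':
  Position 1: 'v' -> consonant (running count: 0)
  Position 2: 'e' -> vowel (running count: 1)
  Position 3: 'm' -> consonant (running count: 1)
  Position 4: 'f' -> consonant (running count: 1)
  Position 5: 'u' -> vowel (running count: 2)
  Position 6: 't' -> consonant (running count: 2)
  Position 7: 'u' -> vowel (running count: 3)
Total vowels: 3

3


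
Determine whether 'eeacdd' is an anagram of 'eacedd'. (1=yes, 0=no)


Sort characters of 'eeacdd': 'acddee'
Sort characters of 'eacedd': 'acddee'
Sorted forms match -> they ARE anagrams
Result: 1

1


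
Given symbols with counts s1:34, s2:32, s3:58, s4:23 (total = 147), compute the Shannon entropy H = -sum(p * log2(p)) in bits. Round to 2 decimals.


Computing entropy H = -sum(p_i * log2(p_i)):
  s1: p = 34/147 = 0.2313, -p*log2(p) = 0.4885
  s2: p = 32/147 = 0.2177, -p*log2(p) = 0.4788
  s3: p = 58/147 = 0.3946, -p*log2(p) = 0.5294
  s4: p = 23/147 = 0.1565, -p*log2(p) = 0.4187
H = sum of terms = 1.9154
Rounded to 2 decimals: 1.92

1.92


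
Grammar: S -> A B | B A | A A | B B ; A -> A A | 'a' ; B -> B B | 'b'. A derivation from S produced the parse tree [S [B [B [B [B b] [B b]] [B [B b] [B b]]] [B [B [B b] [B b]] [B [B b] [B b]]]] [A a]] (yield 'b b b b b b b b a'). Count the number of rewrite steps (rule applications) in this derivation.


Every bracketed nonterminal node [X ...] in the tree is produced by exactly one rule application.
Reading the tree off as a leftmost derivation:
  Step 1: S  =>  B A   (applied S -> B A)
  Step 2: B A  =>  B B A   (applied B -> B B)
  Step 3: B B A  =>  B B B A   (applied B -> B B)
  Step 4: B B B A  =>  B B B B A   (applied B -> B B)
  Step 5: B B B B A  =>  b B B B A   (applied B -> b)
  Step 6: b B B B A  =>  b b B B A   (applied B -> b)
  Step 7: b b B B A  =>  b b B B B A   (applied B -> B B)
  Step 8: b b B B B A  =>  b b b B B A   (applied B -> b)
  Step 9: b b b B B A  =>  b b b b B A   (applied B -> b)
  Step 10: b b b b B A  =>  b b b b B B A   (applied B -> B B)
  Step 11: b b b b B B A  =>  b b b b B B B A   (applied B -> B B)
  Step 12: b b b b B B B A  =>  b b b b b B B A   (applied B -> b)
  Step 13: b b b b b B B A  =>  b b b b b b B A   (applied B -> b)
  Step 14: b b b b b b B A  =>  b b b b b b B B A   (applied B -> B B)
  Step 15: b b b b b b B B A  =>  b b b b b b b B A   (applied B -> b)
  Step 16: b b b b b b b B A  =>  b b b b b b b b A   (applied B -> b)
  Step 17: b b b b b b b b A  =>  b b b b b b b b a   (applied A -> a)
Final yield: b b b b b b b b a
Total rewrite steps: 17

17


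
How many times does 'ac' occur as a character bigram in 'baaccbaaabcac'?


Scanning 'baaccbaaabcac' for bigram 'ac':
  Position 0: 'ba' -> no
  Position 1: 'aa' -> no
  Position 2: 'ac' -> MATCH
  Position 3: 'cc' -> no
  Position 4: 'cb' -> no
  Position 5: 'ba' -> no
  Position 6: 'aa' -> no
  Position 7: 'aa' -> no
  Position 8: 'ab' -> no
  Position 9: 'bc' -> no
  Position 10: 'ca' -> no
  Position 11: 'ac' -> MATCH
Total matches: 2

2


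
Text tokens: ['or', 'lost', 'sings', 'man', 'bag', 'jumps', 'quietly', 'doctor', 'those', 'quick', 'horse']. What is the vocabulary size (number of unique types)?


Listing all tokens and tracking unique types:
  Token 1: 'or' -> NEW (unique so far: 1)
  Token 2: 'lost' -> NEW (unique so far: 2)
  Token 3: 'sings' -> NEW (unique so far: 3)
  Token 4: 'man' -> NEW (unique so far: 4)
  Token 5: 'bag' -> NEW (unique so far: 5)
  Token 6: 'jumps' -> NEW (unique so far: 6)
  Token 7: 'quietly' -> NEW (unique so far: 7)
  Token 8: 'doctor' -> NEW (unique so far: 8)
  Token 9: 'those' -> NEW (unique so far: 9)
  Token 10: 'quick' -> NEW (unique so far: 10)
  Token 11: 'horse' -> NEW (unique so far: 11)
Unique types: ('bag', 'doctor', 'horse', 'jumps', 'lost', 'man', 'or', 'quick', 'quietly', 'sings', 'those')
Vocabulary size: 11

11


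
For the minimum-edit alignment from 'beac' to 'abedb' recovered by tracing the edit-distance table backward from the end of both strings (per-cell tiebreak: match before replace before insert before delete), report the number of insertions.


Edit distance = 3. Backtracking from cell (4, 5) with preference match > replace > insert > delete,
then listing the resulting alignment 'beac' -> 'abedb' left to right:
  Step 1: insert 'a' [insertion #1]
  Step 2: keep 'b'
  Step 3: keep 'e'
  Step 4: replace a->d
  Step 5: replace c->b
Total insertions: 1

1


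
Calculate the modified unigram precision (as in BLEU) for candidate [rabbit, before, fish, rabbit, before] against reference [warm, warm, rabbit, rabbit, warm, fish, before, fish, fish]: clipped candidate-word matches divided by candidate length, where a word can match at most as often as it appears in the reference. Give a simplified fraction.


Reference word counts: {'before': 1, 'fish': 3, 'rabbit': 2, 'warm': 3}
Checking each candidate word (with clipping):
  'rabbit' -> in reference (ref count 2, used 1/2) -> match (matches: 1)
  'before' -> in reference (ref count 1, used 1/1) -> match (matches: 2)
  'fish' -> in reference (ref count 3, used 1/3) -> match (matches: 3)
  'rabbit' -> in reference (ref count 2, used 2/2) -> match (matches: 4)
  'before' -> ref count 1 already used up (1/1) -> clipped, no match (matches: 4)
Clipped matches: 4, Candidate length: 5
Precision = 4/5

4/5


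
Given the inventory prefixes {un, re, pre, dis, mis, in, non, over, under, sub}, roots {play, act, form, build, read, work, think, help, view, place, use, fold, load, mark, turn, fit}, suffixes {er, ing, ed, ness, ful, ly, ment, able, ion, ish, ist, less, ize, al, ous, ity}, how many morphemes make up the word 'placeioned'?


Segmenting 'placeioned' against the inventory:
  'place' -> root (morpheme 1)
  'ion' -> suffix (morpheme 2)
  'ed' -> suffix (morpheme 3)
Total morphemes: 3

3


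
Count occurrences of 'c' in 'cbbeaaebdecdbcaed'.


Scanning 'cbbeaaebdecdbcaed' for 'c':
  Position 0: 'c' -> MATCH (count: 1)
  Position 10: 'c' -> MATCH (count: 2)
  Position 13: 'c' -> MATCH (count: 3)
Total occurrences of 'c': 3

3


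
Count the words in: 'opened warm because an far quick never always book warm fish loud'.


Counting words by splitting on spaces:
  Word 1: 'opened'
  Word 2: 'warm'
  Word 3: 'because'
  Word 4: 'an'
  Word 5: 'far'
  Word 6: 'quick'
  Word 7: 'never'
  Word 8: 'always'
  Word 9: 'book'
  Word 10: 'warm'
  Word 11: 'fish'
  Word 12: 'loud'
Total words: 12

12


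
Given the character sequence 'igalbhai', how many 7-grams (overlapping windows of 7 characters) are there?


String 'igalbhai' has length L = 8.
Number of overlapping n-grams = L - n + 1
Substituting: 8 - 7 + 1 = 2

2


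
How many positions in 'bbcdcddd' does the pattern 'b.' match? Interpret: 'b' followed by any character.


Pattern: b. means 'b' followed by any character.
Scanning 'bbcdcddd' position-by-position:
  Pos 0: window 'bb' -> MATCH
  Pos 1: window 'bc' -> MATCH
  Pos 2: window 'cd' -> no
  Pos 3: window 'dc' -> no
  Pos 4: window 'cd' -> no
  Pos 5: window 'dd' -> no
  Pos 6: window 'dd' -> no
  Pos 7: window 'd' -> no
Total matches: 2

2


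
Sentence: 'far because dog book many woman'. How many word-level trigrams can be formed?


Word trigrams from [6] words:
  Trigram 1: (far because dog)
  Trigram 2: (because dog book)
  Trigram 3: (dog book many)
  Trigram 4: (book many woman)
Total word trigrams: 6 - 2 = 4

4


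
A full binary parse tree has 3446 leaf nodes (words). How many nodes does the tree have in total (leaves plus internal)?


Leaf nodes (terminals): 3446
Internal nodes = n - 1 = 3446 - 1 = 3445
Total = leaves + internal = 3446 + 3445 = 6891

6891


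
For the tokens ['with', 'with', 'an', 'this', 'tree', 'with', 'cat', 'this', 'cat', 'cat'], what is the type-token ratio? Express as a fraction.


Tokens: 10
Unique types: ('an', 'cat', 'this', 'tree', 'with') = 5
TTR = 5/10
Simplify: divide both by 5 -> 1/2
TTR = 1/2

1/2


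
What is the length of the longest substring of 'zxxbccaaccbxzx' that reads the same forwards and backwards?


Scanning 'zxxbccaaccbxzx' for palindromic substrings.
Substring at positions 2-11: 'xbccaaccbx'.
Check: reverse('xbccaaccbx') = 'xbccaaccbx' -> palindrome confirmed.
Neighbouring characters ('x' / 'z') break symmetry, so it cannot extend further.
No longer palindromic substring exists; longest length = 10

10


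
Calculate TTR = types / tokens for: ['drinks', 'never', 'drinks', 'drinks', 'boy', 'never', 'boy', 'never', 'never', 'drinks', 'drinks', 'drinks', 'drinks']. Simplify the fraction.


Tokens: 13
Unique types: ('boy', 'drinks', 'never') = 3
TTR = 3/13
Already in lowest terms.

3/13


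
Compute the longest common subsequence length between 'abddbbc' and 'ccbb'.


DP table for LCS of 'abddbbc' and 'ccbb':
       c  c  b  b
    0  0  0  0  0
  a 0  0  0  0  0
  b 0  0  0  1  1
  d 0  0  0  1  1
  d 0  0  0  1  1
  b 0  0  0  1  2
  b 0  0  0  1  2
  c 0  1  1  1  2
LCS: 'bb'
LCS length = 2

2


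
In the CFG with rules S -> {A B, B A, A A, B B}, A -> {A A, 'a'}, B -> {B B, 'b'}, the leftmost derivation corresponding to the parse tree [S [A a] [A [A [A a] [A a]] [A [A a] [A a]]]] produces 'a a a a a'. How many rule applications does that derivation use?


Every bracketed nonterminal node [X ...] in the tree is produced by exactly one rule application.
Reading the tree off as a leftmost derivation:
  Step 1: S  =>  A A   (applied S -> A A)
  Step 2: A A  =>  a A   (applied A -> a)
  Step 3: a A  =>  a A A   (applied A -> A A)
  Step 4: a A A  =>  a A A A   (applied A -> A A)
  Step 5: a A A A  =>  a a A A   (applied A -> a)
  Step 6: a a A A  =>  a a a A   (applied A -> a)
  Step 7: a a a A  =>  a a a A A   (applied A -> A A)
  Step 8: a a a A A  =>  a a a a A   (applied A -> a)
  Step 9: a a a a A  =>  a a a a a   (applied A -> a)
Final yield: a a a a a
Total rewrite steps: 9

9


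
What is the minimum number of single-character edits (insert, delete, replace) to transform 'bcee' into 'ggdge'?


Building DP table for s1='bcee' (len 4) and s2='ggdge' (len 5):
       g  g  d  g  e
    0  1  2  3  4  5
  b 1  1  2  3  4  5
  c 2  2  2  3  4  5
  e 3  3  3  3  4  4
  e 4  4  4  4  4  4
Edit distance = dp[4][5] = 4

4


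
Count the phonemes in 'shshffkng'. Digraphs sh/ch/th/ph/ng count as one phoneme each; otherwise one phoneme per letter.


Parsing 'shshffkng' greedily, digraphs first:
  'sh' -> digraph (1 consonant phoneme) (phonemes so far: 1)
  'sh' -> digraph (1 consonant phoneme) (phonemes so far: 2)
  'f' -> consonant phoneme (phonemes so far: 3)
  'f' -> consonant phoneme (phonemes so far: 4)
  'k' -> consonant phoneme (phonemes so far: 5)
  'ng' -> digraph (1 consonant phoneme) (phonemes so far: 6)
Total phonemes: 6

6


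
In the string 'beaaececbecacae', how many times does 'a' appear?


Scanning 'beaaececbecacae' for 'a':
  Position 2: 'a' -> MATCH (count: 1)
  Position 3: 'a' -> MATCH (count: 2)
  Position 11: 'a' -> MATCH (count: 3)
  Position 13: 'a' -> MATCH (count: 4)
Total occurrences of 'a': 4

4


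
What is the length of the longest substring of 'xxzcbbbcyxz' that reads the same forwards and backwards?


Scanning 'xxzcbbbcyxz' for palindromic substrings.
Substring at positions 3-7: 'cbbbc'.
Check: reverse('cbbbc') = 'cbbbc' -> palindrome confirmed.
Neighbouring characters ('z' / 'y') break symmetry, so it cannot extend further.
No longer palindromic substring exists; longest length = 5

5


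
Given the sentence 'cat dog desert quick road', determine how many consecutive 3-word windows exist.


Word trigrams from [5] words:
  Trigram 1: (cat dog desert)
  Trigram 2: (dog desert quick)
  Trigram 3: (desert quick road)
Total word trigrams: 5 - 2 = 3

3


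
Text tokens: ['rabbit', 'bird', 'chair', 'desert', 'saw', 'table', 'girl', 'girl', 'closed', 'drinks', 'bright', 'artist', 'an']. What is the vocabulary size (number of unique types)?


Listing all tokens and tracking unique types:
  Token 1: 'rabbit' -> NEW (unique so far: 1)
  Token 2: 'bird' -> NEW (unique so far: 2)
  Token 3: 'chair' -> NEW (unique so far: 3)
  Token 4: 'desert' -> NEW (unique so far: 4)
  Token 5: 'saw' -> NEW (unique so far: 5)
  Token 6: 'table' -> NEW (unique so far: 6)
  Token 7: 'girl' -> NEW (unique so far: 7)
  Token 8: 'girl' -> duplicate (unique so far: 7)
  Token 9: 'closed' -> NEW (unique so far: 8)
  Token 10: 'drinks' -> NEW (unique so far: 9)
  Token 11: 'bright' -> NEW (unique so far: 10)
  Token 12: 'artist' -> NEW (unique so far: 11)
  Token 13: 'an' -> NEW (unique so far: 12)
Unique types: ('an', 'artist', 'bird', 'bright', 'chair', 'closed', 'desert', 'drinks', 'girl', 'rabbit', 'saw', 'table')
Vocabulary size: 12

12


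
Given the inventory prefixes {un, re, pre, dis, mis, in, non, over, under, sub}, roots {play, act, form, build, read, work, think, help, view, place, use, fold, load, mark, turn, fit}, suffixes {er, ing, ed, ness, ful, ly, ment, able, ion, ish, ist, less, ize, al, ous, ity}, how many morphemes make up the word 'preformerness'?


Segmenting 'preformerness' against the inventory:
  'pre' -> prefix (morpheme 1)
  'form' -> root (morpheme 2)
  'er' -> suffix (morpheme 3)
  'ness' -> suffix (morpheme 4)
Total morphemes: 4

4


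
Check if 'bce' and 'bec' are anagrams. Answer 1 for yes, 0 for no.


Sort characters of 'bce': 'bce'
Sort characters of 'bec': 'bce'
Sorted forms match -> they ARE anagrams
Result: 1

1


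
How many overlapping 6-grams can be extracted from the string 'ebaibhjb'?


String 'ebaibhjb' has length L = 8.
Number of overlapping n-grams = L - n + 1
Substituting: 8 - 6 + 1 = 3

3


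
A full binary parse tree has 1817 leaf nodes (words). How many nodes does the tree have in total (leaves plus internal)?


Leaf nodes (terminals): 1817
Internal nodes = n - 1 = 1817 - 1 = 1816
Total = leaves + internal = 1817 + 1816 = 3633

3633


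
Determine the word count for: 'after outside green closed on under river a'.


Counting words by splitting on spaces:
  Word 1: 'after'
  Word 2: 'outside'
  Word 3: 'green'
  Word 4: 'closed'
  Word 5: 'on'
  Word 6: 'under'
  Word 7: 'river'
  Word 8: 'a'
Total words: 8

8


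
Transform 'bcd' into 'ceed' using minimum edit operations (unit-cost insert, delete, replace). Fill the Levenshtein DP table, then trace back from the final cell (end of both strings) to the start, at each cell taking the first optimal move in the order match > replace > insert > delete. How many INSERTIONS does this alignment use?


Edit distance = 3. Backtracking from cell (3, 4) with preference match > replace > insert > delete,
then listing the resulting alignment 'bcd' -> 'ceed' left to right:
  Step 1: insert 'c' [insertion #1]
  Step 2: replace b->e
  Step 3: replace c->e
  Step 4: keep 'd'
Total insertions: 1

1


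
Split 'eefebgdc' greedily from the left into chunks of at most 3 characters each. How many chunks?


'eefebgdc' has 8 characters.
Chunking with max size 3:
  Chunk 1: 'eef' (positions 0-2)
  Chunk 2: 'ebg' (positions 3-5)
  Chunk 3: 'dc' (positions 6-7)
Total chunks: ceil(8 / 3) = 3

3


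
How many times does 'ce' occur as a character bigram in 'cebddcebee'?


Scanning 'cebddcebee' for bigram 'ce':
  Position 0: 'ce' -> MATCH
  Position 1: 'eb' -> no
  Position 2: 'bd' -> no
  Position 3: 'dd' -> no
  Position 4: 'dc' -> no
  Position 5: 'ce' -> MATCH
  Position 6: 'eb' -> no
  Position 7: 'be' -> no
  Position 8: 'ee' -> no
Total matches: 2

2


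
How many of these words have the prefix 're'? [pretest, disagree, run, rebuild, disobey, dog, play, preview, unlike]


Checking each word for prefix 're':
  'pretest' -> no (count: 0)
  'disagree' -> no (count: 0)
  'run' -> no (count: 0)
  'rebuild' -> YES, starts with 're' (count: 1)
  'disobey' -> no (count: 1)
  'dog' -> no (count: 1)
  'play' -> no (count: 1)
  'preview' -> no (count: 1)
  'unlike' -> no (count: 1)
Total with prefix 're': 1

1


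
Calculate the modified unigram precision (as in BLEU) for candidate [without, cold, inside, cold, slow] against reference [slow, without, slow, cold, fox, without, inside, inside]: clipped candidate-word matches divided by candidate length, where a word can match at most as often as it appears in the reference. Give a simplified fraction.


Reference word counts: {'cold': 1, 'fox': 1, 'inside': 2, 'slow': 2, 'without': 2}
Checking each candidate word (with clipping):
  'without' -> in reference (ref count 2, used 1/2) -> match (matches: 1)
  'cold' -> in reference (ref count 1, used 1/1) -> match (matches: 2)
  'inside' -> in reference (ref count 2, used 1/2) -> match (matches: 3)
  'cold' -> ref count 1 already used up (1/1) -> clipped, no match (matches: 3)
  'slow' -> in reference (ref count 2, used 1/2) -> match (matches: 4)
Clipped matches: 4, Candidate length: 5
Precision = 4/5

4/5


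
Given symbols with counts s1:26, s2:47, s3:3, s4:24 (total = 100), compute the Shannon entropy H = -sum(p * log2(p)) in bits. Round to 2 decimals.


Computing entropy H = -sum(p_i * log2(p_i)):
  s1: p = 26/100 = 0.2600, -p*log2(p) = 0.5053
  s2: p = 47/100 = 0.4700, -p*log2(p) = 0.5120
  s3: p = 3/100 = 0.0300, -p*log2(p) = 0.1518
  s4: p = 24/100 = 0.2400, -p*log2(p) = 0.4941
H = sum of terms = 1.6632
Rounded to 2 decimals: 1.66

1.66


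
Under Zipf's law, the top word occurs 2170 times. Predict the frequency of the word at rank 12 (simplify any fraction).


Zipf's law: freq(rank) = f1 / rank
f1 = 2170, rank = 12
freq = 2170 / 12
GCD(2170, 12) = 2
Simplified: 1085/6

1085/6


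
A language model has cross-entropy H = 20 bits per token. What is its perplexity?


Perplexity formula: PP = 2^H
H = 20
PP = 2^20
PP = 2^20 = 1048576

1048576


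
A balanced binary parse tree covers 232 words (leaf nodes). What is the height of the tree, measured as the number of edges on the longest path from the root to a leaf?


In a balanced binary tree with n leaves the deepest leaf is ceil(log2(n)) edges below the root.
log2(232) = 7.8580
ceil(7.8580) = 8
height (edges) = 8

8


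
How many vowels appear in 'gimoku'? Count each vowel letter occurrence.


Scanning each character of 'gimoku':
  Position 1: 'g' -> consonant (running count: 0)
  Position 2: 'i' -> vowel (running count: 1)
  Position 3: 'm' -> consonant (running count: 1)
  Position 4: 'o' -> vowel (running count: 2)
  Position 5: 'k' -> consonant (running count: 2)
  Position 6: 'u' -> vowel (running count: 3)
Total vowels: 3

3


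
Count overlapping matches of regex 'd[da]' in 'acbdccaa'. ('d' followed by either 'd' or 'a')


Pattern: d[da] means 'd' followed by either 'd' or 'a'.
Scanning 'acbdccaa' position-by-position:
  Pos 0: window 'ac' -> no
  Pos 1: window 'cb' -> no
  Pos 2: window 'bd' -> no
  Pos 3: window 'dc' -> no
  Pos 4: window 'cc' -> no
  Pos 5: window 'ca' -> no
  Pos 6: window 'aa' -> no
  Pos 7: window 'a' -> no
Total matches: 0

0


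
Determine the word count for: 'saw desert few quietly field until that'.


Counting words by splitting on spaces:
  Word 1: 'saw'
  Word 2: 'desert'
  Word 3: 'few'
  Word 4: 'quietly'
  Word 5: 'field'
  Word 6: 'until'
  Word 7: 'that'
Total words: 7

7


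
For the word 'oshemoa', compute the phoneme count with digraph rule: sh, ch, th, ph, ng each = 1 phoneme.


Parsing 'oshemoa' greedily, digraphs first:
  'o' -> vowel phoneme (phonemes so far: 1)
  'sh' -> digraph (1 consonant phoneme) (phonemes so far: 2)
  'e' -> vowel phoneme (phonemes so far: 3)
  'm' -> consonant phoneme (phonemes so far: 4)
  'o' -> vowel phoneme (phonemes so far: 5)
  'a' -> vowel phoneme (phonemes so far: 6)
Total phonemes: 6

6


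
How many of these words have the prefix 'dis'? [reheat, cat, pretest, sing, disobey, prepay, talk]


Checking each word for prefix 'dis':
  'reheat' -> no (count: 0)
  'cat' -> no (count: 0)
  'pretest' -> no (count: 0)
  'sing' -> no (count: 0)
  'disobey' -> YES, starts with 'dis' (count: 1)
  'prepay' -> no (count: 1)
  'talk' -> no (count: 1)
Total with prefix 'dis': 1

1


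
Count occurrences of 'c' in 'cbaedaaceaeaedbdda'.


Scanning 'cbaedaaceaeaedbdda' for 'c':
  Position 0: 'c' -> MATCH (count: 1)
  Position 7: 'c' -> MATCH (count: 2)
Total occurrences of 'c': 2

2


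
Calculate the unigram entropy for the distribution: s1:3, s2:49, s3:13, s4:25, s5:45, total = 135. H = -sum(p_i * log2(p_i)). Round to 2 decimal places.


Computing entropy H = -sum(p_i * log2(p_i)):
  s1: p = 3/135 = 0.0222, -p*log2(p) = 0.1220
  s2: p = 49/135 = 0.3630, -p*log2(p) = 0.5307
  s3: p = 13/135 = 0.0963, -p*log2(p) = 0.3251
  s4: p = 25/135 = 0.1852, -p*log2(p) = 0.4505
  s5: p = 45/135 = 0.3333, -p*log2(p) = 0.5283
H = sum of terms = 1.9566
Rounded to 2 decimals: 1.96

1.96


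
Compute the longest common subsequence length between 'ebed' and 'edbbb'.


DP table for LCS of 'ebed' and 'edbbb':
       e  d  b  b  b
    0  0  0  0  0  0
  e 0  1  1  1  1  1
  b 0  1  1  2  2  2
  e 0  1  1  2  2  2
  d 0  1  2  2  2  2
LCS: 'eb'
LCS length = 2

2


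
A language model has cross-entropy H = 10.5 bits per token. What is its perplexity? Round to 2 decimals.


Perplexity formula: PP = 2^H
H = 10.5
PP = 2^10.5
Decompose: 2^10.5 = 2^10 * 2^0.5 = 2^10 * sqrt(2)
2^10 = 1024, sqrt(2) ~ 1.4142136
PP ~ 1024 * 1.4142136 = 1448.1547264
Rounded to 2 decimals: 1448.15

1448.15


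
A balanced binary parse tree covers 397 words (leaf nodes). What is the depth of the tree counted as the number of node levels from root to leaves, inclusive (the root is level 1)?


In a balanced binary tree with n leaves the deepest leaf is ceil(log2(n)) edges below the root,
so counting node levels inclusive of root and leaves gives ceil(log2(n)) + 1 levels.
log2(397) = 8.6330
ceil(8.6330) = 9
levels = 9 + 1 = 10

10


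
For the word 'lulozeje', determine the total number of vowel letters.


Scanning each character of 'lulozeje':
  Position 1: 'l' -> consonant (running count: 0)
  Position 2: 'u' -> vowel (running count: 1)
  Position 3: 'l' -> consonant (running count: 1)
  Position 4: 'o' -> vowel (running count: 2)
  Position 5: 'z' -> consonant (running count: 2)
  Position 6: 'e' -> vowel (running count: 3)
  Position 7: 'j' -> consonant (running count: 3)
  Position 8: 'e' -> vowel (running count: 4)
Total vowels: 4

4


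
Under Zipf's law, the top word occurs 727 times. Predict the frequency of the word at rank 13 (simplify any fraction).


Zipf's law: freq(rank) = f1 / rank
f1 = 727, rank = 13
freq = 727 / 13
GCD(727, 13) = 1
Simplified: 727/13

727/13


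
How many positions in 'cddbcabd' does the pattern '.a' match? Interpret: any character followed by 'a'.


Pattern: .a means any character followed by 'a'.
Scanning 'cddbcabd' position-by-position:
  Pos 0: window 'cd' -> no
  Pos 1: window 'dd' -> no
  Pos 2: window 'db' -> no
  Pos 3: window 'bc' -> no
  Pos 4: window 'ca' -> MATCH
  Pos 5: window 'ab' -> no
  Pos 6: window 'bd' -> no
  Pos 7: window 'd' -> no
Total matches: 1

1


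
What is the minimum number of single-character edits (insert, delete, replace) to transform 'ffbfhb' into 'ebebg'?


Building DP table for s1='ffbfhb' (len 6) and s2='ebebg' (len 5):
       e  b  e  b  g
    0  1  2  3  4  5
  f 1  1  2  3  4  5
  f 2  2  2  3  4  5
  b 3  3  2  3  3  4
  f 4  4  3  3  4  4
  h 5  5  4  4  4  5
  b 6  6  5  5  4  5
Edit distance = dp[6][5] = 5

5


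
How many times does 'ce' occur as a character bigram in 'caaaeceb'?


Scanning 'caaaeceb' for bigram 'ce':
  Position 0: 'ca' -> no
  Position 1: 'aa' -> no
  Position 2: 'aa' -> no
  Position 3: 'ae' -> no
  Position 4: 'ec' -> no
  Position 5: 'ce' -> MATCH
  Position 6: 'eb' -> no
Total matches: 1

1


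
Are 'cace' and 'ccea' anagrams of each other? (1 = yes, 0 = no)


Sort characters of 'cace': 'acce'
Sort characters of 'ccea': 'acce'
Sorted forms match -> they ARE anagrams
Result: 1

1


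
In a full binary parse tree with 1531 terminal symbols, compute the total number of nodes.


Leaf nodes (terminals): 1531
Internal nodes = n - 1 = 1531 - 1 = 1530
Total = leaves + internal = 1531 + 1530 = 3061

3061


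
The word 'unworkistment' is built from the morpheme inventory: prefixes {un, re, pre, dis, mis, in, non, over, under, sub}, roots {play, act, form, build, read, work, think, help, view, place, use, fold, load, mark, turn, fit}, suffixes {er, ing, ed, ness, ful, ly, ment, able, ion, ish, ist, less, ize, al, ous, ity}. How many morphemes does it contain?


Segmenting 'unworkistment' against the inventory:
  'un' -> prefix (morpheme 1)
  'work' -> root (morpheme 2)
  'ist' -> suffix (morpheme 3)
  'ment' -> suffix (morpheme 4)
Total morphemes: 4

4


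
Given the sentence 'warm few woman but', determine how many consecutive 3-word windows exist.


Word trigrams from [4] words:
  Trigram 1: (warm few woman)
  Trigram 2: (few woman but)
Total word trigrams: 4 - 2 = 2

2


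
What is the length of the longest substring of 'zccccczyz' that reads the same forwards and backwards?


Scanning 'zccccczyz' for palindromic substrings.
Substring at positions 0-6: 'zcccccz'.
Check: reverse('zcccccz') = 'zcccccz' -> palindrome confirmed.
Neighbouring characters ('-' / 'y') break symmetry, so it cannot extend further.
No longer palindromic substring exists; longest length = 7

7


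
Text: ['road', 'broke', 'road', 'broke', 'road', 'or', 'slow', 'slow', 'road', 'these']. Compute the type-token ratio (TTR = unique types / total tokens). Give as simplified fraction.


Tokens: 10
Unique types: ('broke', 'or', 'road', 'slow', 'these') = 5
TTR = 5/10
Simplify: divide both by 5 -> 1/2
TTR = 1/2

1/2


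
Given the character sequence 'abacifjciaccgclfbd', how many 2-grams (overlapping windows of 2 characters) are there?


String 'abacifjciaccgclfbd' has length L = 18.
Number of overlapping n-grams = L - n + 1
Substituting: 18 - 2 + 1 = 17

17


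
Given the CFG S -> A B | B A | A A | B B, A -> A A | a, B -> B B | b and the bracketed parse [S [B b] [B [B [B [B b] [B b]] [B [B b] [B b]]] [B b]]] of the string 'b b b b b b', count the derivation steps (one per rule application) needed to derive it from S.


Every bracketed nonterminal node [X ...] in the tree is produced by exactly one rule application.
Reading the tree off as a leftmost derivation:
  Step 1: S  =>  B B   (applied S -> B B)
  Step 2: B B  =>  b B   (applied B -> b)
  Step 3: b B  =>  b B B   (applied B -> B B)
  Step 4: b B B  =>  b B B B   (applied B -> B B)
  Step 5: b B B B  =>  b B B B B   (applied B -> B B)
  Step 6: b B B B B  =>  b b B B B   (applied B -> b)
  Step 7: b b B B B  =>  b b b B B   (applied B -> b)
  Step 8: b b b B B  =>  b b b B B B   (applied B -> B B)
  Step 9: b b b B B B  =>  b b b b B B   (applied B -> b)
  Step 10: b b b b B B  =>  b b b b b B   (applied B -> b)
  Step 11: b b b b b B  =>  b b b b b b   (applied B -> b)
Final yield: b b b b b b
Total rewrite steps: 11

11


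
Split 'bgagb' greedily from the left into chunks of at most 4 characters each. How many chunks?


'bgagb' has 5 characters.
Chunking with max size 4:
  Chunk 1: 'bgag' (positions 0-3)
  Chunk 2: 'b' (positions 4-4)
Total chunks: ceil(5 / 4) = 2

2


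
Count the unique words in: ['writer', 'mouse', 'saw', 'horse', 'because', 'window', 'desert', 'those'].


Listing all tokens and tracking unique types:
  Token 1: 'writer' -> NEW (unique so far: 1)
  Token 2: 'mouse' -> NEW (unique so far: 2)
  Token 3: 'saw' -> NEW (unique so far: 3)
  Token 4: 'horse' -> NEW (unique so far: 4)
  Token 5: 'because' -> NEW (unique so far: 5)
  Token 6: 'window' -> NEW (unique so far: 6)
  Token 7: 'desert' -> NEW (unique so far: 7)
  Token 8: 'those' -> NEW (unique so far: 8)
Unique types: ('because', 'desert', 'horse', 'mouse', 'saw', 'those', 'window', 'writer')
Vocabulary size: 8

8


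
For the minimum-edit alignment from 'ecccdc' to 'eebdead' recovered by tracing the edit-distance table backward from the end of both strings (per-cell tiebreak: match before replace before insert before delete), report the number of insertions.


Edit distance = 6. Backtracking from cell (6, 7) with preference match > replace > insert > delete,
then listing the resulting alignment 'ecccdc' -> 'eebdead' left to right:
  Step 1: insert 'e' [insertion #1]
  Step 2: keep 'e'
  Step 3: replace c->b
  Step 4: replace c->d
  Step 5: replace c->e
  Step 6: replace d->a
  Step 7: replace c->d
Total insertions: 1

1


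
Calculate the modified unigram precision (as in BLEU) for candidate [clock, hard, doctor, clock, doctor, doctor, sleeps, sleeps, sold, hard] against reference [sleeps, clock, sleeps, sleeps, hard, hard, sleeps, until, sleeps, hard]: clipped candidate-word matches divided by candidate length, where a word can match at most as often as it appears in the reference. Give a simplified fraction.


Reference word counts: {'clock': 1, 'hard': 3, 'sleeps': 5, 'until': 1}
Checking each candidate word (with clipping):
  'clock' -> in reference (ref count 1, used 1/1) -> match (matches: 1)
  'hard' -> in reference (ref count 3, used 1/3) -> match (matches: 2)
  'doctor' -> not in reference -> no match (matches: 2)
  'clock' -> ref count 1 already used up (1/1) -> clipped, no match (matches: 2)
  'doctor' -> not in reference -> no match (matches: 2)
  'doctor' -> not in reference -> no match (matches: 2)
  'sleeps' -> in reference (ref count 5, used 1/5) -> match (matches: 3)
  'sleeps' -> in reference (ref count 5, used 2/5) -> match (matches: 4)
  'sold' -> not in reference -> no match (matches: 4)
  'hard' -> in reference (ref count 3, used 2/3) -> match (matches: 5)
Clipped matches: 5, Candidate length: 10
Precision = 5/10 = 1/2

1/2


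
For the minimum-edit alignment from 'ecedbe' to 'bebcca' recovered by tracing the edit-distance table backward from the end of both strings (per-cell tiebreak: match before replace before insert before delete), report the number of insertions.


Edit distance = 6. Backtracking from cell (6, 6) with preference match > replace > insert > delete,
then listing the resulting alignment 'ecedbe' -> 'bebcca' left to right:
  Step 1: replace e->b
  Step 2: replace c->e
  Step 3: replace e->b
  Step 4: replace d->c
  Step 5: replace b->c
  Step 6: replace e->a
Total insertions: 0

0


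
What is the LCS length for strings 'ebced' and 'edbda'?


DP table for LCS of 'ebced' and 'edbda':
       e  d  b  d  a
    0  0  0  0  0  0
  e 0  1  1  1  1  1
  b 0  1  1  2  2  2
  c 0  1  1  2  2  2
  e 0  1  1  2  2  2
  d 0  1  2  2  3  3
LCS: 'ebd'
LCS length = 3

3


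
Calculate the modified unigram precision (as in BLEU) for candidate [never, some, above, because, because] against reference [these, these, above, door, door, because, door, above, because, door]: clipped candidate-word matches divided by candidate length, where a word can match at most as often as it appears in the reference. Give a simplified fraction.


Reference word counts: {'above': 2, 'because': 2, 'door': 4, 'these': 2}
Checking each candidate word (with clipping):
  'never' -> not in reference -> no match (matches: 0)
  'some' -> not in reference -> no match (matches: 0)
  'above' -> in reference (ref count 2, used 1/2) -> match (matches: 1)
  'because' -> in reference (ref count 2, used 1/2) -> match (matches: 2)
  'because' -> in reference (ref count 2, used 2/2) -> match (matches: 3)
Clipped matches: 3, Candidate length: 5
Precision = 3/5

3/5
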